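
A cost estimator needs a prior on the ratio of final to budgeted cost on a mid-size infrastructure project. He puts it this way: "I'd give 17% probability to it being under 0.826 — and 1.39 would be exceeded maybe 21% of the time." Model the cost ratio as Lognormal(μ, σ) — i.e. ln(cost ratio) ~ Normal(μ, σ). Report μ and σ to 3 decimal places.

μ ≈ 0.091, σ ≈ 0.296

If T ~ Lognormal(μ,σ) then ln T ~ Normal(μ,σ), so the p-quantile of ln T is μ + z_p·σ.
ln(0.826) = -0.1912 and ln(1.39) = 0.3293; z_{0.17} = -0.9542, z_{0.79} = 0.8064.
σ = (0.3293 − -0.1912)/(0.8064 − (-0.9542)) = 0.296.
μ = -0.1912 − (-0.9542)·0.296 = 0.091.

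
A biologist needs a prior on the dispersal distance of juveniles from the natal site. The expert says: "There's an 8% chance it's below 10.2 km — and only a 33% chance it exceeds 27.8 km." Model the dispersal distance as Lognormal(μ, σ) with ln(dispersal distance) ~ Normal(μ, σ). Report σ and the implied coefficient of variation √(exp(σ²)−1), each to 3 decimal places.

If T ~ Lognormal(μ,σ) then ln T ~ Normal(μ,σ), so the p-quantile of ln T is μ + z_p·σ.
ln(10.2) = 2.322 and ln(27.8) = 3.325; z_{0.08} = -1.405, z_{0.67} = 0.4399.
σ = (3.325 − 2.322)/(0.4399 − (-1.405)) = 0.543.
μ = 2.322 − (-1.405)·0.543 = 3.086.
CV = √(exp(σ²)−1) = √(exp(0.2953)−1) = 0.586.

σ ≈ 0.543, CV ≈ 0.586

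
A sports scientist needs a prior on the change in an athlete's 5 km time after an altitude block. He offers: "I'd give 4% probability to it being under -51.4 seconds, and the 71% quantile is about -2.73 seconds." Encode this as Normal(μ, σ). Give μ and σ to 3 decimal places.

The p-quantile of Normal(μ,σ) is μ + z_p·σ, with z_{0.04} = -1.751 and z_{0.71} = 0.5534.
Eliminate σ: μ = (z₂·x₁ − z₁·x₂)/(z₂ − z₁) = (0.5534·-51.4 − (-1.751)·-2.73)/2.304 = -14.419.
Then σ = (x₂ − x₁)/(z₂ − z₁) = (-2.73 − -51.4)/2.304 = 21.123.

μ = -14.419, σ = 21.123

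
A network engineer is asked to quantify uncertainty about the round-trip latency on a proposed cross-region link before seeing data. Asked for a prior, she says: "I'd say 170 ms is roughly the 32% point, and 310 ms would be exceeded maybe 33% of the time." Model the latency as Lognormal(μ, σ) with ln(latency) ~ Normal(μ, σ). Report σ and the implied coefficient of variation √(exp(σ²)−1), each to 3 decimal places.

σ ≈ 0.662, CV ≈ 0.742

If T ~ Lognormal(μ,σ) then ln T ~ Normal(μ,σ), so the p-quantile of ln T is μ + z_p·σ.
ln(170) = 5.136 and ln(310) = 5.737; z_{0.32} = -0.4677, z_{0.67} = 0.4399.
σ = (5.737 − 5.136)/(0.4399 − (-0.4677)) = 0.662.
μ = 5.136 − (-0.4677)·0.662 = 5.445.
CV = √(exp(σ²)−1) = √(exp(0.4381)−1) = 0.742.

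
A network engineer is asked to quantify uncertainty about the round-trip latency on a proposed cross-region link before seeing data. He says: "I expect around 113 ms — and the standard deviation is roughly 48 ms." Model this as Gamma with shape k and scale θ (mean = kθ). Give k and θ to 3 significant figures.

For Gamma(k, scale θ): mean = kθ, variance = kθ², so CV = 1/√k.
CV = SD/mean = 48/113 = 0.4248, hence k = 1/CV² = 5.54.
Then θ = mean/k = 113/5.54 = 20.4.

k ≈ 5.54, θ ≈ 20.4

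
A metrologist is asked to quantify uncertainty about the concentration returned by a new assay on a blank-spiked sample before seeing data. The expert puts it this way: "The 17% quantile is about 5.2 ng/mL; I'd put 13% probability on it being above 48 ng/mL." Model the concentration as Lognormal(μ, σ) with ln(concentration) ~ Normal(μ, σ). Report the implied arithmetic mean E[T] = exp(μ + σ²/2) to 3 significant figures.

E[T] ≈ 25.5 ng/mL

If T ~ Lognormal(μ,σ) then ln T ~ Normal(μ,σ), so the p-quantile of ln T is μ + z_p·σ.
ln(5.2) = 1.649 and ln(48) = 3.871; z_{0.17} = -0.9542, z_{0.87} = 1.126.
σ = (3.871 − 1.649)/(1.126 − (-0.9542)) = 1.068.
μ = 1.649 − (-0.9542)·1.068 = 2.668.
E[T] = exp(μ + σ²/2) = exp(2.668 + 0.5706) = 25.5 ng/mL.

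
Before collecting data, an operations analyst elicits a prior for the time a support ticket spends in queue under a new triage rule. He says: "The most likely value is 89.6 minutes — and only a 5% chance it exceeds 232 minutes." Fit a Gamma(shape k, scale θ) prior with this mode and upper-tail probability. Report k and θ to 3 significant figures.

Gamma(k,θ) with k>1 has mode (k−1)θ, so θ = 89.6/(k−1).
Need P(X < 232) = 0.95 with θ tied to k this way. Start at k = 2, θ = 89.6: P(X<232) ≈ 0.731.
Too low — raise k to concentrate. Iterating converges to k ≈ 3.99.
Then θ = 89.6/(3.99−1) ≈ 30.

k ≈ 3.99, θ ≈ 30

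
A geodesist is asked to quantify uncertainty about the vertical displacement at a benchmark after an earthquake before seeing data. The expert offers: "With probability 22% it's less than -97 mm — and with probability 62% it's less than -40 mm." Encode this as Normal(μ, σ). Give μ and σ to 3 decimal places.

μ = -56.157, σ = 52.892

The p-quantile of Normal(μ,σ) is μ + z_p·σ, with z_{0.22} = -0.7722 and z_{0.62} = 0.3055.
Eliminate σ: μ = (z₂·x₁ − z₁·x₂)/(z₂ − z₁) = (0.3055·-97 − (-0.7722)·-40)/1.078 = -56.157.
Then σ = (x₂ − x₁)/(z₂ − z₁) = (-40 − -97)/1.078 = 52.892.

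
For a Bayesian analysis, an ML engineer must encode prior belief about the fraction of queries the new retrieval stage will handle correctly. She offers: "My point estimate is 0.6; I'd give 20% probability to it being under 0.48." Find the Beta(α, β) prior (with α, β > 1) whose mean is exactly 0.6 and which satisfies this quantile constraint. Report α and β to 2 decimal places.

α ≈ 6.95, β ≈ 4.64

With mean 0.6 fixed, write α = 0.6s, β = 0.4s where s = α+β.
Need P(θ < 0.48) = 0.2 under Beta(0.6s, 0.4s). Normal approximation: (q−m)/√(m(1−m)/s) ≈ z_{0.2} = -0.842, so s ≈ 0.6·0.4·(-0.842)²/(0.48−0.6)² = 11.8.
At s = 11.8: P(θ<0.48) ≈ 0.198. Adjusting to match 0.2 gives s ≈ 11.59.
So α = 0.6·11.59 ≈ 6.95, β = 0.4·11.59 ≈ 4.64.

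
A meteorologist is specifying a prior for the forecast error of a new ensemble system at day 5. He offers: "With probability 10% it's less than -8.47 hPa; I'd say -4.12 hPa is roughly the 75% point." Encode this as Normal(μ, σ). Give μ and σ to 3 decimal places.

The p-quantile of Normal(μ,σ) is μ + z_p·σ, with z_{0.1} = -1.282 and z_{0.75} = 0.6745.
Eliminate σ: μ = (z₂·x₁ − z₁·x₂)/(z₂ − z₁) = (0.6745·-8.47 − (-1.282)·-4.12)/1.956 = -5.620.
Then σ = (x₂ − x₁)/(z₂ − z₁) = (-4.12 − -8.47)/1.956 = 2.224.

μ = -5.620, σ = 2.224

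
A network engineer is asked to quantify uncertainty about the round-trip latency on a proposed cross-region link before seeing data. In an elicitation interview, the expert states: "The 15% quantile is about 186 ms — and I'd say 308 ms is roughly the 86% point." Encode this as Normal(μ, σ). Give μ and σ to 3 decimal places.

For Normal(μ,σ), the p-quantile is μ + z_p·σ. Here z_{0.15} = -1.036, z_{0.86} = 1.08.
So 186 = μ − 1.036σ and 308 = μ + 1.08σ.
Subtracting: σ = (308 − 186)/(1.08 − (-1.036)) = 57.635.
Then μ = 186 − (-1.036)·57.635 = 245.735.

μ = 245.735, σ = 57.635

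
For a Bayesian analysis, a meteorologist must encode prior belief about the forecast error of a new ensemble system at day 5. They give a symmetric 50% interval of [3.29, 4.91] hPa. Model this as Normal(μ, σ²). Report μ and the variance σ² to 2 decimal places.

μ = 4.10, σ² = 1.44

A symmetric 50% interval runs μ ± z·σ with z = 0.6745.
Half-width = 0.81, so σ = 0.81/0.6745 = 1.201 and σ² = 1.44.
μ is the interval midpoint, 4.10.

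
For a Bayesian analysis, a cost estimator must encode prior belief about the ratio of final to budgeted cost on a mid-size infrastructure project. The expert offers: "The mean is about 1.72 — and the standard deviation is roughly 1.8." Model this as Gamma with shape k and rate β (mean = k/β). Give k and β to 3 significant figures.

k ≈ 0.913, β ≈ 0.531

For Gamma(k, rate β): mean = k/β, variance = k/β², so CV = 1/√k.
CV = SD/mean = 1.8/1.72 = 1.047, hence k = 1/CV² = 0.913.
Then β = k/mean = 0.913/1.72 = 0.531.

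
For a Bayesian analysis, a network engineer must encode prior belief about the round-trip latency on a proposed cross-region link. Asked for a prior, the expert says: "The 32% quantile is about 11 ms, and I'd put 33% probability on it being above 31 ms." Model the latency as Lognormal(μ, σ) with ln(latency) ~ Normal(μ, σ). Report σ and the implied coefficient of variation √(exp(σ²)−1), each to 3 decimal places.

If T ~ Lognormal(μ,σ) then ln T ~ Normal(μ,σ), so the p-quantile of ln T is μ + z_p·σ.
ln(11) = 2.398 and ln(31) = 3.434; z_{0.32} = -0.4677, z_{0.67} = 0.4399.
σ = (3.434 − 2.398)/(0.4399 − (-0.4677)) = 1.142.
μ = 2.398 − (-0.4677)·1.142 = 2.932.
CV = √(exp(σ²)−1) = √(exp(1.3032)−1) = 1.637.

σ ≈ 1.142, CV ≈ 1.637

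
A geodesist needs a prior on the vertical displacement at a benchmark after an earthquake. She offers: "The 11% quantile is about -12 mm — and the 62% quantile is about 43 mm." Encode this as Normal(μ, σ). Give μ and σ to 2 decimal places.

For Normal(μ,σ), the p-quantile is μ + z_p·σ. Here z_{0.11} = -1.227, z_{0.62} = 0.3055.
So -12 = μ − 1.227σ and 43 = μ + 0.3055σ.
Subtracting: σ = (43 − -12)/(0.3055 − (-1.227)) = 35.90.
Then μ = -12 − (-1.227)·35.90 = 32.03.

μ = 32.03, σ = 35.90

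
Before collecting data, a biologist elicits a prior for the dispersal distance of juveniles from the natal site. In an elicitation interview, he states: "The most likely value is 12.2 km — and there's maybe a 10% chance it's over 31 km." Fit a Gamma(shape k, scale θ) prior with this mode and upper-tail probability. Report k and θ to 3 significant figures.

k ≈ 3.21, θ ≈ 5.53

Gamma(k,θ) with k>1 has mode (k−1)θ, so θ = 12.2/(k−1).
Need P(X < 31) = 0.9 with θ tied to k this way. Start at k = 2, θ = 12.2: P(X<31) ≈ 0.721.
Too low — raise k to concentrate. Iterating converges to k ≈ 3.21.
Then θ = 12.2/(3.21−1) ≈ 5.53.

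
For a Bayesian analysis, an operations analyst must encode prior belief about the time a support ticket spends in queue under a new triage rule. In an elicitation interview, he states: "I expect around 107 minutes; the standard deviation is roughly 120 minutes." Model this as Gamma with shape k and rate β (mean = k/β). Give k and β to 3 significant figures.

For Gamma(k, rate β): mean = k/β, variance = k/β², so CV = 1/√k.
CV = SD/mean = 120/107 = 1.121, hence k = 1/CV² = 0.795.
Then β = k/mean = 0.795/107 = 0.00743.

k ≈ 0.795, β ≈ 0.00743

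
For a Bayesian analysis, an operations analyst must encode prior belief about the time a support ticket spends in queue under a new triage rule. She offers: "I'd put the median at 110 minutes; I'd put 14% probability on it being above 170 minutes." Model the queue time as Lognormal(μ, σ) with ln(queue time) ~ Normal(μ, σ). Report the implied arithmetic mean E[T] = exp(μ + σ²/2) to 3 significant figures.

E[T] ≈ 119 minutes

If T ~ Lognormal(μ,σ) then ln T ~ Normal(μ,σ), so the p-quantile of ln T is μ + z_p·σ.
ln(110) = 4.7 and ln(170) = 5.136; z_{0.5} = 0, z_{0.86} = 1.08.
σ = (5.136 − 4.7)/(1.08 − (0)) = 0.403.
μ = 4.7 − (0)·0.403 = 4.700.
E[T] = exp(μ + σ²/2) = exp(4.700 + 0.0812) = 119 minutes.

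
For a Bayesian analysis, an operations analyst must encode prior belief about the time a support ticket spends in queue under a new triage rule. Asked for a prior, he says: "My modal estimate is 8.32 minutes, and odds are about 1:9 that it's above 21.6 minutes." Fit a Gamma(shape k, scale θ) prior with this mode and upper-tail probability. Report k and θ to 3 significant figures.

Gamma(k,θ) with k>1 has mode (k−1)θ, so θ = 8.32/(k−1).
Need P(X < 21.6) = 0.9 with θ tied to k this way. Start at k = 2, θ = 8.32: P(X<21.6) ≈ 0.732.
Too low — raise k to concentrate. Iterating converges to k ≈ 3.11.
Then θ = 8.32/(3.11−1) ≈ 3.95.

k ≈ 3.11, θ ≈ 3.95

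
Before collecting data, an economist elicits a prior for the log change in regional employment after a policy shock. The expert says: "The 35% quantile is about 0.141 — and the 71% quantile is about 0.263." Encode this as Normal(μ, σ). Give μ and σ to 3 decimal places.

For Normal(μ,σ), the p-quantile is μ + z_p·σ. Here z_{0.35} = -0.3853, z_{0.71} = 0.5534.
So 0.141 = μ − 0.3853σ and 0.263 = μ + 0.5534σ.
Subtracting: σ = (0.263 − 0.141)/(0.5534 − (-0.3853)) = 0.130.
Then μ = 0.141 − (-0.3853)·0.130 = 0.191.

μ = 0.191, σ = 0.130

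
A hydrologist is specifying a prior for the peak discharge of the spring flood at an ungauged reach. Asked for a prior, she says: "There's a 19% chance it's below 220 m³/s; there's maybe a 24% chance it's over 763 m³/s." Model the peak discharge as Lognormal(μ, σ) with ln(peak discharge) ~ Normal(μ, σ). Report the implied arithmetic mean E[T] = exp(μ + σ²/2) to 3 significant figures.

E[T] ≈ 596 m³/s

If T ~ Lognormal(μ,σ) then ln T ~ Normal(μ,σ), so the p-quantile of ln T is μ + z_p·σ.
ln(220) = 5.394 and ln(763) = 6.637; z_{0.19} = -0.8779, z_{0.76} = 0.7063.
σ = (6.637 − 5.394)/(0.7063 − (-0.8779)) = 0.785.
μ = 5.394 − (-0.8779)·0.785 = 6.083.
E[T] = exp(μ + σ²/2) = exp(6.083 + 0.3081) = 596 m³/s.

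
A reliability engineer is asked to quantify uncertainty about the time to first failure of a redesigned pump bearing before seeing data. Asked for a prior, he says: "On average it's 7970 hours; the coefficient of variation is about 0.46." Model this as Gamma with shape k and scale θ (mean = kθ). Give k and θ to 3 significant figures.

For Gamma(k, scale θ): mean = kθ, variance = kθ², so CV = 1/√k.
CV = 0.46, hence k = 1/CV² = 4.73.
Then θ = mean/k = 7970/4.73 = 1690.

k ≈ 4.73, θ ≈ 1690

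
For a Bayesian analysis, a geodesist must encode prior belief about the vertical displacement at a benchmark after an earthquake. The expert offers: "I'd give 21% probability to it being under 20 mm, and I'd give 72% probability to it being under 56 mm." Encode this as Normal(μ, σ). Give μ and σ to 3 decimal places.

The p-quantile of Normal(μ,σ) is μ + z_p·σ, with z_{0.21} = -0.8064 and z_{0.72} = 0.5828.
Eliminate σ: μ = (z₂·x₁ − z₁·x₂)/(z₂ − z₁) = (0.5828·20 − (-0.8064)·56)/1.389 = 40.897.
Then σ = (x₂ − x₁)/(z₂ − z₁) = (56 − 20)/1.389 = 25.913.

μ = 40.897, σ = 25.913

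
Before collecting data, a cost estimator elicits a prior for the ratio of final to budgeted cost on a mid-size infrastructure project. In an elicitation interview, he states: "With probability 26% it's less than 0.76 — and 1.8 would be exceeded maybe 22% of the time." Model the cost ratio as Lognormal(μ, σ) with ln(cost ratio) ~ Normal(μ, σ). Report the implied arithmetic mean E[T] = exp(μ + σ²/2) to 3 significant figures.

E[T] ≈ 1.35

If T ~ Lognormal(μ,σ) then ln T ~ Normal(μ,σ), so the p-quantile of ln T is μ + z_p·σ.
ln(0.76) = -0.2744 and ln(1.8) = 0.5878; z_{0.26} = -0.6433, z_{0.78} = 0.7722.
σ = (0.5878 − -0.2744)/(0.7722 − (-0.6433)) = 0.609.
μ = -0.2744 − (-0.6433)·0.609 = 0.117.
E[T] = exp(μ + σ²/2) = exp(0.117 + 0.1855) = 1.35.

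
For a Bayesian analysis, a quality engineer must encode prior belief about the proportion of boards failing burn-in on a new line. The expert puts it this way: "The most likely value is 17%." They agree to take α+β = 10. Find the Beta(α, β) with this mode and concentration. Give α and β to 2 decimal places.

For α,β > 1 the Beta mode is (α−1)/(α+β−2). With α+β = 10, the mode is (α−1)/8.
Set (α−1)/8 = 0.17 → α = 1 + 0.17·8 = 2.36.
β = 10 − α = 7.64.

α = 2.36, β = 7.64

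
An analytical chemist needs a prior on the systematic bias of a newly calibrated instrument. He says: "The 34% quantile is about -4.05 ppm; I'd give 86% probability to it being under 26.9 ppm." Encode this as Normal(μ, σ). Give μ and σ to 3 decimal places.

For Normal(μ,σ), the p-quantile is μ + z_p·σ. Here z_{0.34} = -0.4125, z_{0.86} = 1.08.
So -4.05 = μ − 0.4125σ and 26.9 = μ + 1.08σ.
Subtracting: σ = (26.9 − -4.05)/(1.08 − (-0.4125)) = 20.733.
Then μ = -4.05 − (-0.4125)·20.733 = 4.502.

μ = 4.502, σ = 20.733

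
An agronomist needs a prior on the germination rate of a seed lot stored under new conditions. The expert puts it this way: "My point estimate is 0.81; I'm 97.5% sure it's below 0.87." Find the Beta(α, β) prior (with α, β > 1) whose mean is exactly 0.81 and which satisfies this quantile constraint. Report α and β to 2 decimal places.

With mean 0.81 fixed, write α = 0.81s, β = 0.19s where s = α+β.
Need P(θ < 0.87) = 0.975 under Beta(0.81s, 0.19s). Normal approximation: (q−m)/√(m(1−m)/s) ≈ z_{0.975} = 1.96, so s ≈ 0.81·0.19·(1.96)²/(0.87−0.81)² = 164.2.
At s = 164.2: P(θ<0.87) ≈ 0.983. Adjusting to match 0.975 gives s ≈ 141.86.
So α = 0.81·141.86 ≈ 114.90, β = 0.19·141.86 ≈ 26.95.

α ≈ 114.90, β ≈ 26.95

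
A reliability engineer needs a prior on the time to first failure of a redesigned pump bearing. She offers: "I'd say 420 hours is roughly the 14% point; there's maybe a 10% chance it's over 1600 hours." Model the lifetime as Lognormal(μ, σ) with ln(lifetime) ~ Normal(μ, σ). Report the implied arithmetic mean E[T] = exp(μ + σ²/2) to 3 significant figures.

If T ~ Lognormal(μ,σ) then ln T ~ Normal(μ,σ), so the p-quantile of ln T is μ + z_p·σ.
ln(420) = 6.04 and ln(1600) = 7.378; z_{0.14} = -1.08, z_{0.9} = 1.282.
σ = (7.378 − 6.04)/(1.282 − (-1.08)) = 0.566.
μ = 6.04 − (-1.08)·0.566 = 6.652.
E[T] = exp(μ + σ²/2) = exp(6.652 + 0.1603) = 909 hours.

E[T] ≈ 909 hours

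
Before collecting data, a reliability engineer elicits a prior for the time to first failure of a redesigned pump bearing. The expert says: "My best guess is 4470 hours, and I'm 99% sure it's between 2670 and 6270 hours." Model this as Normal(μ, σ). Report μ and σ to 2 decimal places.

μ = 4470.00, σ = 698.80

A symmetric 99% interval runs μ ± z·σ with z = 2.576.
Half-width = 1800, so σ = 1800/2.576 = 698.80.
μ is the stated best guess, 4470.00.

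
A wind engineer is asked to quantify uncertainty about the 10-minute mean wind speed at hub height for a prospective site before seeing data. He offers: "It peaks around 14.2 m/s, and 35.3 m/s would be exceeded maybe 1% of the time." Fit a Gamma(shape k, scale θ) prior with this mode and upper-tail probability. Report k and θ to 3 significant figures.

k ≈ 6.67, θ ≈ 2.51

Gamma(k,θ) with k>1 has mode (k−1)θ, so θ = 14.2/(k−1).
Need P(X < 35.3) = 0.99 with θ tied to k this way. Start at k = 2, θ = 14.2: P(X<35.3) ≈ 0.710.
Too low — raise k to concentrate. Iterating converges to k ≈ 6.67.
Then θ = 14.2/(6.67−1) ≈ 2.51.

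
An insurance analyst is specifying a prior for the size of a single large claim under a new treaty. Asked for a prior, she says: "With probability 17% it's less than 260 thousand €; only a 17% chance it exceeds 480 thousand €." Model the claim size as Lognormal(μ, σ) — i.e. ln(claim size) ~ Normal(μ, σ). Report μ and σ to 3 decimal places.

If T ~ Lognormal(μ,σ) then ln T ~ Normal(μ,σ), so the p-quantile of ln T is μ + z_p·σ.
ln(260) = 5.561 and ln(480) = 6.174; z_{0.17} = -0.9542, z_{0.83} = 0.9542.
σ = (6.174 − 5.561)/(0.9542 − (-0.9542)) = 0.321.
μ = 5.561 − (-0.9542)·0.321 = 5.867.

μ ≈ 5.867, σ ≈ 0.321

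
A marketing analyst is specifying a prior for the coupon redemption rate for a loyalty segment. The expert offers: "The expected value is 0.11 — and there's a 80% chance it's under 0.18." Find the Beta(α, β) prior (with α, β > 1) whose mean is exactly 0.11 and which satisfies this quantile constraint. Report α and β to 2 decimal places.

α ≈ 1.02, β ≈ 8.23

With mean 0.11 fixed, write α = 0.11s, β = 0.89s where s = α+β.
Need P(θ < 0.18) = 0.8 under Beta(0.11s, 0.89s). Normal approximation: (q−m)/√(m(1−m)/s) ≈ z_{0.8} = 0.842, so s ≈ 0.11·0.89·(0.842)²/(0.18−0.11)² = 14.2.
At s = 14.2: P(θ<0.18) ≈ 0.824. Adjusting to match 0.8 gives s ≈ 9.24.
So α = 0.11·9.24 ≈ 1.02, β = 0.89·9.24 ≈ 8.23.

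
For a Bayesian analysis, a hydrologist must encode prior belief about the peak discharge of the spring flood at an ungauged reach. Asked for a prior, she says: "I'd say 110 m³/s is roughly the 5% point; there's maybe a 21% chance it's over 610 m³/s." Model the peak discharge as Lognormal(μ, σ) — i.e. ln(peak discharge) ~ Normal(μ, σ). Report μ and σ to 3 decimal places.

μ ≈ 5.850, σ ≈ 0.699

If T ~ Lognormal(μ,σ) then ln T ~ Normal(μ,σ), so the p-quantile of ln T is μ + z_p·σ.
ln(110) = 4.7 and ln(610) = 6.413; z_{0.05} = -1.645, z_{0.79} = 0.8064.
σ = (6.413 − 4.7)/(0.8064 − (-1.645)) = 0.699.
μ = 4.7 − (-1.645)·0.699 = 5.850.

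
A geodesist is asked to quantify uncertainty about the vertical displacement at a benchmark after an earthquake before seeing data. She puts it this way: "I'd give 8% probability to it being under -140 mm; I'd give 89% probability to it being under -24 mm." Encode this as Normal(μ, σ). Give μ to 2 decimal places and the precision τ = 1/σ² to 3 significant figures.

The p-quantile of Normal(μ,σ) is μ + z_p·σ, with z_{0.08} = -1.405 and z_{0.89} = 1.227.
Eliminate σ: μ = (z₂·x₁ − z₁·x₂)/(z₂ − z₁) = (1.227·-140 − (-1.405)·-24)/2.632 = -78.06.
Then σ = (x₂ − x₁)/(z₂ − z₁) = (-24 − -140)/2.632 = 44.08.
Precision τ = 1/σ² = 1/44.08² = 0.000515.

μ = -78.06, τ = 0.000515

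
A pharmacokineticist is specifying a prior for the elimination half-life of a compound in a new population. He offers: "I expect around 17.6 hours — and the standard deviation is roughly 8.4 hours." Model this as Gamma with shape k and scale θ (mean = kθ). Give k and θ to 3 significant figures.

For Gamma(k, scale θ): mean = kθ, variance = kθ², so CV = 1/√k.
CV = SD/mean = 8.4/17.6 = 0.4773, hence k = 1/CV² = 4.39.
Then θ = mean/k = 17.6/4.39 = 4.01.

k ≈ 4.39, θ ≈ 4.01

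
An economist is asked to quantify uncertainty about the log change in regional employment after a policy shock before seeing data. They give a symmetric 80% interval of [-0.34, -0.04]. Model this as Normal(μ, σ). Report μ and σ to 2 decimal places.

A symmetric 80% interval runs μ ± z·σ with z = 1.282.
Half-width = 0.15, so σ = 0.15/1.282 = 0.12.
μ is the interval midpoint, -0.19.

μ = -0.19, σ = 0.12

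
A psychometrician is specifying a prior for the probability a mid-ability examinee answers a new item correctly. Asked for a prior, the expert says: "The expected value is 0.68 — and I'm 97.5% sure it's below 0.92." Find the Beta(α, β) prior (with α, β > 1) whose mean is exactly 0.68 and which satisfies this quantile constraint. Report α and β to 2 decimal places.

α ≈ 6.29, β ≈ 2.96

With mean 0.68 fixed, write α = 0.68s, β = 0.32s where s = α+β.
Need P(θ < 0.92) = 0.975 under Beta(0.68s, 0.32s). Normal approximation: (q−m)/√(m(1−m)/s) ≈ z_{0.975} = 1.96, so s ≈ 0.68·0.32·(1.96)²/(0.92−0.68)² = 14.5.
At s = 14.5: P(θ<0.92) ≈ 0.994. Adjusting to match 0.975 gives s ≈ 9.26.
So α = 0.68·9.26 ≈ 6.29, β = 0.32·9.26 ≈ 2.96.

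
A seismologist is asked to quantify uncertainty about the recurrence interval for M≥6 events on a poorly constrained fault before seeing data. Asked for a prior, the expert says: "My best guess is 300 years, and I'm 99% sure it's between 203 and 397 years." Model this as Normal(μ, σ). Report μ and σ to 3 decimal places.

μ = 300.000, σ = 37.658

A symmetric 99% interval runs μ ± z·σ with z = 2.576.
Half-width = 97, so σ = 97/2.576 = 37.658.
μ is the stated best guess, 300.000.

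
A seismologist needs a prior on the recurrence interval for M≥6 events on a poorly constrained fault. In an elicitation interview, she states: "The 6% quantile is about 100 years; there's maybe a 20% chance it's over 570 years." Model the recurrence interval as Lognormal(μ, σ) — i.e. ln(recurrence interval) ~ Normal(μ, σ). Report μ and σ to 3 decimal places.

μ ≈ 5.734, σ ≈ 0.726

If T ~ Lognormal(μ,σ) then ln T ~ Normal(μ,σ), so the p-quantile of ln T is μ + z_p·σ.
ln(100) = 4.605 and ln(570) = 6.346; z_{0.06} = -1.555, z_{0.8} = 0.8416.
σ = (6.346 − 4.605)/(0.8416 − (-1.555)) = 0.726.
μ = 4.605 − (-1.555)·0.726 = 5.734.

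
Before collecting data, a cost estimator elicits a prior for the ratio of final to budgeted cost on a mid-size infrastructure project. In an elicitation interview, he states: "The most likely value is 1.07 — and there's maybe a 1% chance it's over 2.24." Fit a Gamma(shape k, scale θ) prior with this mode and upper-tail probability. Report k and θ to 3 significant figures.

Gamma(k,θ) with k>1 has mode (k−1)θ, so θ = 1.07/(k−1).
Need P(X < 2.24) = 0.99 with θ tied to k this way. Start at k = 2, θ = 1.07: P(X<2.24) ≈ 0.619.
Too low — raise k to concentrate. Iterating converges to k ≈ 9.92.
Then θ = 1.07/(9.92−1) ≈ 0.12.

k ≈ 9.92, θ ≈ 0.12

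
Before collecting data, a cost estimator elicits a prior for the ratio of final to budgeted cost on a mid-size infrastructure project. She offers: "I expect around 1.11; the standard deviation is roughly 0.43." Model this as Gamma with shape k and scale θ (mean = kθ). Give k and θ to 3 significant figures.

For Gamma(k, scale θ): mean = kθ, variance = kθ², so CV = 1/√k.
CV = SD/mean = 0.43/1.11 = 0.3874, hence k = 1/CV² = 6.66.
Then θ = mean/k = 1.11/6.66 = 0.167.

k ≈ 6.66, θ ≈ 0.167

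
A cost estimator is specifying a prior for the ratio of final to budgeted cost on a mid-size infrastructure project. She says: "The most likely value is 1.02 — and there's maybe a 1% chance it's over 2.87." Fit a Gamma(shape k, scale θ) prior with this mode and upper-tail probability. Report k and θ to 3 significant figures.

k ≈ 5.27, θ ≈ 0.239

Gamma(k,θ) with k>1 has mode (k−1)θ, so θ = 1.02/(k−1).
Need P(X < 2.87) = 0.99 with θ tied to k this way. Start at k = 2, θ = 1.02: P(X<2.87) ≈ 0.771.
Too low — raise k to concentrate. Iterating converges to k ≈ 5.27.
Then θ = 1.02/(5.27−1) ≈ 0.239.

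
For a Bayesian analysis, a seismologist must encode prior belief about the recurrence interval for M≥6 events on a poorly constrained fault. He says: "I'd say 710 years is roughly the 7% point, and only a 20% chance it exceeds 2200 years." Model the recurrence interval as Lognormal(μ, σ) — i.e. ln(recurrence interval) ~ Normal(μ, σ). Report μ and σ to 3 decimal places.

μ ≈ 7.285, σ ≈ 0.488

If T ~ Lognormal(μ,σ) then ln T ~ Normal(μ,σ), so the p-quantile of ln T is μ + z_p·σ.
ln(710) = 6.565 and ln(2200) = 7.696; z_{0.07} = -1.476, z_{0.8} = 0.8416.
σ = (7.696 − 6.565)/(0.8416 − (-1.476)) = 0.488.
μ = 6.565 − (-1.476)·0.488 = 7.285.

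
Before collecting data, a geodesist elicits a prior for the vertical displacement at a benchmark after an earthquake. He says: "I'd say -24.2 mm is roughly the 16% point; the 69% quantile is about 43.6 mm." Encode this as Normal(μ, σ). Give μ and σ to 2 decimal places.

μ = 21.04, σ = 45.49

For Normal(μ,σ), the p-quantile is μ + z_p·σ. Here z_{0.16} = -0.9945, z_{0.69} = 0.4959.
So -24.2 = μ − 0.9945σ and 43.6 = μ + 0.4959σ.
Subtracting: σ = (43.6 − -24.2)/(0.4959 − (-0.9945)) = 45.49.
Then μ = -24.2 − (-0.9945)·45.49 = 21.04.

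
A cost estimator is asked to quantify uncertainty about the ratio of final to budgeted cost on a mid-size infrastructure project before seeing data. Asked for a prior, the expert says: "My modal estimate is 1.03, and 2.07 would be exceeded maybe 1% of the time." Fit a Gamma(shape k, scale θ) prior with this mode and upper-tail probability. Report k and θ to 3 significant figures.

k ≈ 11.1, θ ≈ 0.102

Gamma(k,θ) with k>1 has mode (k−1)θ, so θ = 1.03/(k−1).
Need P(X < 2.07) = 0.99 with θ tied to k this way. Start at k = 2, θ = 1.03: P(X<2.07) ≈ 0.597.
Too low — raise k to concentrate. Iterating converges to k ≈ 11.1.
Then θ = 1.03/(11.1−1) ≈ 0.102.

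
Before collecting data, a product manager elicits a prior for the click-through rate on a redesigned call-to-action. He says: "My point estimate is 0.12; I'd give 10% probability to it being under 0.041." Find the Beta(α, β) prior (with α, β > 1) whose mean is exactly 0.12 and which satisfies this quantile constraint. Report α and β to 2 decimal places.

With mean 0.12 fixed, write α = 0.12s, β = 0.88s where s = α+β.
Need P(θ < 0.041) = 0.1 under Beta(0.12s, 0.88s). Normal approximation: (q−m)/√(m(1−m)/s) ≈ z_{0.1} = -1.28, so s ≈ 0.12·0.88·(-1.28)²/(0.041−0.12)² = 27.8.
At s = 27.8: P(θ<0.041) ≈ 0.061. Adjusting to match 0.1 gives s ≈ 20.60.
So α = 0.12·20.60 ≈ 2.47, β = 0.88·20.60 ≈ 18.13.

α ≈ 2.47, β ≈ 18.13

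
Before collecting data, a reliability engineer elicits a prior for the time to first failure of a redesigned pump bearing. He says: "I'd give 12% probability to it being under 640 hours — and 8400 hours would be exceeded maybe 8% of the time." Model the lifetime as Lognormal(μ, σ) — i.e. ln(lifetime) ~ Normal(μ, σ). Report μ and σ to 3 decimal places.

If T ~ Lognormal(μ,σ) then ln T ~ Normal(μ,σ), so the p-quantile of ln T is μ + z_p·σ.
ln(640) = 6.461 and ln(8400) = 9.036; z_{0.12} = -1.175, z_{0.92} = 1.405.
σ = (9.036 − 6.461)/(1.405 − (-1.175)) = 0.998.
μ = 6.461 − (-1.175)·0.998 = 7.634.

μ ≈ 7.634, σ ≈ 0.998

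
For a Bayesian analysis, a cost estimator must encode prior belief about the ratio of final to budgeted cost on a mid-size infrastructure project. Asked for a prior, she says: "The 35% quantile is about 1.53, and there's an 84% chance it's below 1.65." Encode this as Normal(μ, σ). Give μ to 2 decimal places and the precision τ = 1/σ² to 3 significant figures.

For Normal(μ,σ), the p-quantile is μ + z_p·σ. Here z_{0.35} = -0.3853, z_{0.84} = 0.9945.
So 1.53 = μ − 0.3853σ and 1.65 = μ + 0.9945σ.
Subtracting: σ = (1.65 − 1.53)/(0.9945 − (-0.3853)) = 0.09.
Then μ = 1.53 − (-0.3853)·0.09 = 1.56.
Precision τ = 1/σ² = 1/0.08697² = 132.

μ = 1.56, τ = 132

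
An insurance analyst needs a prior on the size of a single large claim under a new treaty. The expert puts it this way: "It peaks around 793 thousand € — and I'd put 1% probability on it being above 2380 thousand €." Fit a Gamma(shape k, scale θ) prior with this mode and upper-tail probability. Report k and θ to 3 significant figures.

k ≈ 4.73, θ ≈ 213

Gamma(k,θ) with k>1 has mode (k−1)θ, so θ = 793/(k−1).
Need P(X < 2380) = 0.99 with θ tied to k this way. Start at k = 2, θ = 793: P(X<2380) ≈ 0.801.
Too low — raise k to concentrate. Iterating converges to k ≈ 4.73.
Then θ = 793/(4.73−1) ≈ 213.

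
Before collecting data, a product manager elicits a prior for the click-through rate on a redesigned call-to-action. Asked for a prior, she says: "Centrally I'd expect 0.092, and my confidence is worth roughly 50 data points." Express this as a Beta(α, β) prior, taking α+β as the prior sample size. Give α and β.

α = 4.6, β = 45.4

Under the effective-sample-size interpretation, Beta(α, β) has prior mean α/(α+β) and prior sample size α+β.
So α+β = 50 and α/(α+β) = 0.092, giving α = 0.092·50 = 4.6 and β = 50 − 4.6 = 45.4.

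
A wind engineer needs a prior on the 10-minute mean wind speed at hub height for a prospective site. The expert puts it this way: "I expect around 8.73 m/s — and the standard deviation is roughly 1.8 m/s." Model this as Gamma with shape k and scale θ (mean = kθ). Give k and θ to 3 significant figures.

For Gamma(k, scale θ): mean = kθ, variance = kθ², so CV = 1/√k.
CV = SD/mean = 1.8/8.73 = 0.2062, hence k = 1/CV² = 23.5.
Then θ = mean/k = 8.73/23.5 = 0.371.

k ≈ 23.5, θ ≈ 0.371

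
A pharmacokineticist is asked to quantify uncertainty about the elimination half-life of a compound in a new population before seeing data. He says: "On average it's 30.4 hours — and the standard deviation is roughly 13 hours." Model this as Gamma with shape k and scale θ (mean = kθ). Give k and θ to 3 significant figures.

k ≈ 5.47, θ ≈ 5.56

For Gamma(k, scale θ): mean = kθ, variance = kθ², so CV = 1/√k.
CV = SD/mean = 13/30.4 = 0.4276, hence k = 1/CV² = 5.47.
Then θ = mean/k = 30.4/5.47 = 5.56.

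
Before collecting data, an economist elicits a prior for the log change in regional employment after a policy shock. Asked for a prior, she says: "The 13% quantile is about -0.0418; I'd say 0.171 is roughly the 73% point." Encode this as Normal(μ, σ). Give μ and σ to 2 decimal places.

The p-quantile of Normal(μ,σ) is μ + z_p·σ, with z_{0.13} = -1.126 and z_{0.73} = 0.6128.
Eliminate σ: μ = (z₂·x₁ − z₁·x₂)/(z₂ − z₁) = (0.6128·-0.0418 − (-1.126)·0.171)/1.739 = 0.10.
Then σ = (x₂ − x₁)/(z₂ − z₁) = (0.171 − -0.0418)/1.739 = 0.12.

μ = 0.10, σ = 0.12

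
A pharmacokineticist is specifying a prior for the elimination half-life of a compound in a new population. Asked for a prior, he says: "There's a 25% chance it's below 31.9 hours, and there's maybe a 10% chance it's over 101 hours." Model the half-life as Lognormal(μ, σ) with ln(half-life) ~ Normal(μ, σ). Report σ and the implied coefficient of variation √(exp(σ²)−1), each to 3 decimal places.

If T ~ Lognormal(μ,σ) then ln T ~ Normal(μ,σ), so the p-quantile of ln T is μ + z_p·σ.
ln(31.9) = 3.463 and ln(101) = 4.615; z_{0.25} = -0.6745, z_{0.9} = 1.282.
σ = (4.615 − 3.463)/(1.282 − (-0.6745)) = 0.589.
μ = 3.463 − (-0.6745)·0.589 = 3.860.
CV = √(exp(σ²)−1) = √(exp(0.3472)−1) = 0.644.

σ ≈ 0.589, CV ≈ 0.644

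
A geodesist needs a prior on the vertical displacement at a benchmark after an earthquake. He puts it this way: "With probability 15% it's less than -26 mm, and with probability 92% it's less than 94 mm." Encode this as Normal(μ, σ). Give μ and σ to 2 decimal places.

For Normal(μ,σ), the p-quantile is μ + z_p·σ. Here z_{0.15} = -1.036, z_{0.92} = 1.405.
So -26 = μ − 1.036σ and 94 = μ + 1.405σ.
Subtracting: σ = (94 − -26)/(1.405 − (-1.036)) = 49.15.
Then μ = -26 − (-1.036)·49.15 = 24.94.

μ = 24.94, σ = 49.15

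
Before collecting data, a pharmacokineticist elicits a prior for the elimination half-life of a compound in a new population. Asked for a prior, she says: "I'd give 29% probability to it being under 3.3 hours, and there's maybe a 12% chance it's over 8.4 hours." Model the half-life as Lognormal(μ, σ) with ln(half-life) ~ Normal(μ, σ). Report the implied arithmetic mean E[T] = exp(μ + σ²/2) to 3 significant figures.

E[T] ≈ 5.15 hours

If T ~ Lognormal(μ,σ) then ln T ~ Normal(μ,σ), so the p-quantile of ln T is μ + z_p·σ.
ln(3.3) = 1.194 and ln(8.4) = 2.128; z_{0.29} = -0.5534, z_{0.88} = 1.175.
σ = (2.128 − 1.194)/(1.175 − (-0.5534)) = 0.541.
μ = 1.194 − (-0.5534)·0.541 = 1.493.
E[T] = exp(μ + σ²/2) = exp(1.493 + 0.1461) = 5.15 hours.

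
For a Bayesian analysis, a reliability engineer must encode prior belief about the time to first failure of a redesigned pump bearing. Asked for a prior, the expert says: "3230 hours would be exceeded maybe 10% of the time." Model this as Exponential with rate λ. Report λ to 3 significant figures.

P(T > 3230.0) = e^(−λ·3230.0) = 0.1, so λ = −ln(0.1)/3230.0 = 0.000713.

λ ≈ 0.000713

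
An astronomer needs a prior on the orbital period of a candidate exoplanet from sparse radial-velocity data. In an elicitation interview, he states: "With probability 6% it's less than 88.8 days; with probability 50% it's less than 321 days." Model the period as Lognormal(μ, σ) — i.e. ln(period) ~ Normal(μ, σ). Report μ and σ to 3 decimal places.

μ ≈ 5.771, σ ≈ 0.827

If T ~ Lognormal(μ,σ) then ln T ~ Normal(μ,σ), so the p-quantile of ln T is μ + z_p·σ.
ln(88.8) = 4.486 and ln(321) = 5.771; z_{0.06} = -1.555, z_{0.5} = 0.
σ = (5.771 − 4.486)/(0 − (-1.555)) = 0.827.
μ = 4.486 − (-1.555)·0.827 = 5.771.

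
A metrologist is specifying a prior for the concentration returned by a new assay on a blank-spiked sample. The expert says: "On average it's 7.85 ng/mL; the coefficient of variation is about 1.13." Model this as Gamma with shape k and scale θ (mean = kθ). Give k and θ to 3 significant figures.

k ≈ 0.783, θ ≈ 10

For Gamma(k, scale θ): mean = kθ, variance = kθ², so CV = 1/√k.
CV = 1.13, hence k = 1/CV² = 0.783.
Then θ = mean/k = 7.85/0.783 = 10.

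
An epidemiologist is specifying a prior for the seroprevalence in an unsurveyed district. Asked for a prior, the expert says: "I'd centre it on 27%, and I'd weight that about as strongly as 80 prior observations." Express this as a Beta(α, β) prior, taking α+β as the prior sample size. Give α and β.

Under the effective-sample-size interpretation, Beta(α, β) has prior mean α/(α+β) and prior sample size α+β.
So α+β = 80 and α/(α+β) = 0.27, giving α = 0.27·80 = 21.6 and β = 80 − 21.6 = 58.4.

α = 21.6, β = 58.4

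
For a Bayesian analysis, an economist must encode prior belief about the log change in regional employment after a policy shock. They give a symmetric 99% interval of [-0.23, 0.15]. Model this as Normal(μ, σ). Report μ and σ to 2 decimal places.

μ = -0.04, σ = 0.07

A symmetric 99% interval runs μ ± z·σ with z = 2.576.
Half-width = 0.19, so σ = 0.19/2.576 = 0.07.
μ is the interval midpoint, -0.04.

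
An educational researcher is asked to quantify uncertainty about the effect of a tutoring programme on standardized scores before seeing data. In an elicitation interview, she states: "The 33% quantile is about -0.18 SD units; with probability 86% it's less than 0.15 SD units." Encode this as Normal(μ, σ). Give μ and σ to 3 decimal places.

The p-quantile of Normal(μ,σ) is μ + z_p·σ, with z_{0.33} = -0.4399 and z_{0.86} = 1.08.
Eliminate σ: μ = (z₂·x₁ − z₁·x₂)/(z₂ − z₁) = (1.08·-0.18 − (-0.4399)·0.15)/1.52 = -0.085.
Then σ = (x₂ − x₁)/(z₂ − z₁) = (0.15 − -0.18)/1.52 = 0.217.

μ = -0.085, σ = 0.217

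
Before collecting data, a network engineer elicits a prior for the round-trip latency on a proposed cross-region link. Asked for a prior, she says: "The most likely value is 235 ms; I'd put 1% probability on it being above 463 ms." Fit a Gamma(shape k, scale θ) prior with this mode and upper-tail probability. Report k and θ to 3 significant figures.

k ≈ 11.7, θ ≈ 21.9

Gamma(k,θ) with k>1 has mode (k−1)θ, so θ = 235/(k−1).
Need P(X < 463) = 0.99 with θ tied to k this way. Start at k = 2, θ = 235: P(X<463) ≈ 0.586.
Too low — raise k to concentrate. Iterating converges to k ≈ 11.7.
Then θ = 235/(11.7−1) ≈ 21.9.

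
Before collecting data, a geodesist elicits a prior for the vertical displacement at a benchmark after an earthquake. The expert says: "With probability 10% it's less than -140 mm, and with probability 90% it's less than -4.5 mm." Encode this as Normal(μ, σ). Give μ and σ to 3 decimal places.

For Normal(μ,σ), the p-quantile is μ + z_p·σ. Here z_{0.1} = -1.282, z_{0.9} = 1.282.
So -140 = μ − 1.282σ and -4.5 = μ + 1.282σ.
Subtracting: σ = (-4.5 − -140)/(1.282 − (-1.282)) = 52.866.
Then μ = -140 − (-1.282)·52.866 = -72.250.

μ = -72.250, σ = 52.866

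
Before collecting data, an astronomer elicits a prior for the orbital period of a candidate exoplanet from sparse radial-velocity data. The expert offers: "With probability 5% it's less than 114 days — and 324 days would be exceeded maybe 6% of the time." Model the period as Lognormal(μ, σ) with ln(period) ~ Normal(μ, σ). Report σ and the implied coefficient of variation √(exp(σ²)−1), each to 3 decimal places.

If T ~ Lognormal(μ,σ) then ln T ~ Normal(μ,σ), so the p-quantile of ln T is μ + z_p·σ.
ln(114) = 4.736 and ln(324) = 5.781; z_{0.05} = -1.645, z_{0.94} = 1.555.
σ = (5.781 − 4.736)/(1.555 − (-1.645)) = 0.326.
μ = 4.736 − (-1.645)·0.326 = 5.273.
CV = √(exp(σ²)−1) = √(exp(0.1066)−1) = 0.335.

σ ≈ 0.326, CV ≈ 0.335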